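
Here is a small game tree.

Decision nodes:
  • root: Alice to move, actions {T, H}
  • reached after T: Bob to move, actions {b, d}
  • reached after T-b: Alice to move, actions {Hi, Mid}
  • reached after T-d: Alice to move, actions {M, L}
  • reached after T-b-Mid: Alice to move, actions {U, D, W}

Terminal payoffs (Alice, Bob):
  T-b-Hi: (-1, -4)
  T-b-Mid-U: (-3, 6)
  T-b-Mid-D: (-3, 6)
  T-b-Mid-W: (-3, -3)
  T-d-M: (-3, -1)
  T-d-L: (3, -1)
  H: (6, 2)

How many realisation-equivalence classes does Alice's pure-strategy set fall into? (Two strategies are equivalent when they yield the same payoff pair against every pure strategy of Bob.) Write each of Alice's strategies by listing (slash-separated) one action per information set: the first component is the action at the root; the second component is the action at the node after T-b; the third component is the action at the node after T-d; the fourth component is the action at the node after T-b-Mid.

7

Alice has 24 pure strategies: T/Hi/M/U, T/Hi/M/D, T/Hi/M/W, T/Hi/L/U, T/Hi/L/D, T/Hi/L/W, T/Mid/M/U, T/Mid/M/D, T/Mid/M/W, T/Mid/L/U, T/Mid/L/D, T/Mid/L/W, H/Hi/M/U, H/Hi/M/D, H/Hi/M/W, H/Hi/L/U, H/Hi/L/D, H/Hi/L/W, H/Mid/M/U, H/Mid/M/D, H/Mid/M/W, H/Mid/L/U, H/Mid/L/D, H/Mid/L/W. Columns: b, d.
{T/Hi/M/U, T/Hi/M/D, T/Hi/M/W} → row (-1,-4) (-3,-1)
{T/Hi/L/U, T/Hi/L/D, T/Hi/L/W} → row (-1,-4) (3,-1)
{T/Mid/M/U, T/Mid/M/D} → row (-3,6) (-3,-1)
{T/Mid/M/W} → row (-3,-3) (-3,-1)
{T/Mid/L/U, T/Mid/L/D} → row (-3,6) (3,-1)
{T/Mid/L/W} → row (-3,-3) (3,-1)
{H/Hi/M/U, H/Hi/M/D, H/Hi/M/W, H/Hi/L/U, H/Hi/L/D, H/Hi/L/W, H/Mid/M/U, H/Mid/M/D, H/Mid/M/W, H/Mid/L/U, H/Mid/L/D, H/Mid/L/W} → row (6,2) (6,2)
That's 7 distinct rows out of 24 strategies.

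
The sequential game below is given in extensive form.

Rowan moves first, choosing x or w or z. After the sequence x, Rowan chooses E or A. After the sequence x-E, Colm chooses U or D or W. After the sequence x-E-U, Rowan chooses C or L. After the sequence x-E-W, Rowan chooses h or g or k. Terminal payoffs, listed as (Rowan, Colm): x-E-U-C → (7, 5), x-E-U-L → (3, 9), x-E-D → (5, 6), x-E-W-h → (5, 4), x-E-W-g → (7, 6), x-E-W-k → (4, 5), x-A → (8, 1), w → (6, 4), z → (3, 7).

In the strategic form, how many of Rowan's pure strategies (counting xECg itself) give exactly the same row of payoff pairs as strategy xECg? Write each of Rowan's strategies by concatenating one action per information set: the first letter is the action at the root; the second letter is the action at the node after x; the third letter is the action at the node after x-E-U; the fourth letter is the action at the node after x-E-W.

1

Row for xECg (columns U, D, W): (7,5) (5,6) (7,6).
Every one of Rowan's information sets is on the play path for some reply by Colm when Rowan follows xECg.
Changing the action at any of them therefore changes at least one column, so only xECg itself gives this row.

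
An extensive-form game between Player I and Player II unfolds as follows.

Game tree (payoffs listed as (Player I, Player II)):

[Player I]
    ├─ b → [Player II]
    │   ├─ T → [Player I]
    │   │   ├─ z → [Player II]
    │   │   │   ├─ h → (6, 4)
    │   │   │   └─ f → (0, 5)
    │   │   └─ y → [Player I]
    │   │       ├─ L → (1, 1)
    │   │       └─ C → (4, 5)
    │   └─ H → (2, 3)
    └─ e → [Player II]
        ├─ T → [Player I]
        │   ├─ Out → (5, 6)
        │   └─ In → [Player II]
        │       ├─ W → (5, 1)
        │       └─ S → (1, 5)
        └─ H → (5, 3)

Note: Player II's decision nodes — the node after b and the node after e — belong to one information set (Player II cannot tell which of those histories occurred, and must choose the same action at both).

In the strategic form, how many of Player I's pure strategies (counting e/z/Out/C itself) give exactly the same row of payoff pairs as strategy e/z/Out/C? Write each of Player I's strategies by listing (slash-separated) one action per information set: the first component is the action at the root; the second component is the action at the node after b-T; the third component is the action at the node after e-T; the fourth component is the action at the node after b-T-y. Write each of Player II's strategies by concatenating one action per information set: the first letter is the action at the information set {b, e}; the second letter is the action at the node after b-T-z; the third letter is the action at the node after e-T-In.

4

Row for e/z/Out/C (columns ThW, ThS, TfW, TfS, HhW, HhS, HfW, HfS): (5,6) (5,6) (5,6) (5,6) (5,3) (5,3) (5,3) (5,3).
Under e/z/Out/C, Player I's choice at the node after b-T and at the node after b-T-y can never be reached regardless of what Player II does, so varying those choices leaves every outcome unchanged.
Holding the reachable choices fixed and varying the unreachable ones freely already gives 2 × 2 = 4 equivalent strategies.
No other strategy reproduces this row, so those 4 are the full class: e/z/Out/L, e/z/Out/C, e/y/Out/L, e/y/Out/C.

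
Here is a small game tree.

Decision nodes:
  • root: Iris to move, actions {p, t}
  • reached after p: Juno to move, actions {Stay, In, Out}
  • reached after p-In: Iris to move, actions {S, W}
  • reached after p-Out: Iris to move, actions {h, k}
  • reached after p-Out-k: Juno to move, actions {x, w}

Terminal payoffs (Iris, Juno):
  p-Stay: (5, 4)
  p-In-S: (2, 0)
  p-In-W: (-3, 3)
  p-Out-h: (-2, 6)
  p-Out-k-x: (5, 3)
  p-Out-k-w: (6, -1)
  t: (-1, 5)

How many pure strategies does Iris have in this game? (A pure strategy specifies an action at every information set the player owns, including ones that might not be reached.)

Iris owns the root with actions {p, t} — two choices.
Iris owns the node after p-In with actions {S, W} — two choices.
Iris owns the node after p-Out with actions {h, k} — two choices.
A pure strategy fixes one action at each information set independently, so the count is the product 2 × 2 × 2 = 8.

8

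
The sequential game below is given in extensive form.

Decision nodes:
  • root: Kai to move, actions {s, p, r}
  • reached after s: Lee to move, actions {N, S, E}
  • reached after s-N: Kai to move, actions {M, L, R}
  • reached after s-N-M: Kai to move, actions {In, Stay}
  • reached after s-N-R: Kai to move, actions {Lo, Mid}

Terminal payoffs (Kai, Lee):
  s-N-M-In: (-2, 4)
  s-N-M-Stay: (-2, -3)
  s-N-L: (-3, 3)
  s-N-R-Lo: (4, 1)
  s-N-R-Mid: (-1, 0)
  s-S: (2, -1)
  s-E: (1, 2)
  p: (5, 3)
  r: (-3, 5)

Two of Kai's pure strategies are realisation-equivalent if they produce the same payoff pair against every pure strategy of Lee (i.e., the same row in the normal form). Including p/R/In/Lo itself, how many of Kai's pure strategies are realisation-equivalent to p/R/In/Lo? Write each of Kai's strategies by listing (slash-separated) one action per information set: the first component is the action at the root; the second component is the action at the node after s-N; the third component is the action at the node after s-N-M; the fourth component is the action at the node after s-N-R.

12

Row for p/R/In/Lo (columns N, S, E): (5,3) (5,3) (5,3).
Under p/R/In/Lo, Kai's choice at the node after s-N and at the node after s-N-M and at the node after s-N-R can never be reached regardless of what Lee does, so varying those choices leaves every outcome unchanged.
Holding the reachable choices fixed and varying the unreachable ones freely already gives 3 × 2 × 2 = 12 equivalent strategies.
No other strategy reproduces this row, so those 12 are the full class: p/M/In/Lo, p/M/In/Mid, p/M/Stay/Lo, p/M/Stay/Mid, p/L/In/Lo, p/L/In/Mid, p/L/Stay/Lo, p/L/Stay/Mid, p/R/In/Lo, p/R/In/Mid, p/R/Stay/Lo, p/R/Stay/Mid.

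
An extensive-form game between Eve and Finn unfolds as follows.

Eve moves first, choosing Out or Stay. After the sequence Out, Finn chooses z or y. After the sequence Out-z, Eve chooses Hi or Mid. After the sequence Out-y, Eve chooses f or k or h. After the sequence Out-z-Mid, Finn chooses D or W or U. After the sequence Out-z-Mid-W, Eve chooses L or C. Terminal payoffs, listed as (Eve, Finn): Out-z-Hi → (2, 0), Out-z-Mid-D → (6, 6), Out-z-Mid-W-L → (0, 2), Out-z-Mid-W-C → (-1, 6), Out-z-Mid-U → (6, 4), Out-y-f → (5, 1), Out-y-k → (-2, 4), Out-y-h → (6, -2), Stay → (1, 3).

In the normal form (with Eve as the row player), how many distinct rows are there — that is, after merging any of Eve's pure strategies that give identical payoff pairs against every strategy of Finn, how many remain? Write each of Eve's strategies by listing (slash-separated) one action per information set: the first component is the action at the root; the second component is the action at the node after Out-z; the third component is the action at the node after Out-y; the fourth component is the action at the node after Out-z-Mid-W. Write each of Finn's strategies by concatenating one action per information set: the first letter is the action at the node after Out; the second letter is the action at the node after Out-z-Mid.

Eve has 24 pure strategies: Out/Hi/f/L, Out/Hi/f/C, Out/Hi/k/L, Out/Hi/k/C, Out/Hi/h/L, Out/Hi/h/C, Out/Mid/f/L, Out/Mid/f/C, Out/Mid/k/L, Out/Mid/k/C, Out/Mid/h/L, Out/Mid/h/C, Stay/Hi/f/L, Stay/Hi/f/C, Stay/Hi/k/L, Stay/Hi/k/C, Stay/Hi/h/L, Stay/Hi/h/C, Stay/Mid/f/L, Stay/Mid/f/C, Stay/Mid/k/L, Stay/Mid/k/C, Stay/Mid/h/L, Stay/Mid/h/C. Columns: zD, zW, zU, yD, yW, yU.
{Out/Hi/f/L, Out/Hi/f/C} → row (2,0) (2,0) (2,0) (5,1) (5,1) (5,1)
{Out/Hi/k/L, Out/Hi/k/C} → row (2,0) (2,0) (2,0) (-2,4) (-2,4) (-2,4)
{Out/Hi/h/L, Out/Hi/h/C} → row (2,0) (2,0) (2,0) (6,-2) (6,-2) (6,-2)
{Out/Mid/f/L} → row (6,6) (0,2) (6,4) (5,1) (5,1) (5,1)
{Out/Mid/f/C} → row (6,6) (-1,6) (6,4) (5,1) (5,1) (5,1)
{Out/Mid/k/L} → row (6,6) (0,2) (6,4) (-2,4) (-2,4) (-2,4)
{Out/Mid/k/C} → row (6,6) (-1,6) (6,4) (-2,4) (-2,4) (-2,4)
{Out/Mid/h/L} → row (6,6) (0,2) (6,4) (6,-2) (6,-2) (6,-2)
{Out/Mid/h/C} → row (6,6) (-1,6) (6,4) (6,-2) (6,-2) (6,-2)
{Stay/Hi/f/L, Stay/Hi/f/C, Stay/Hi/k/L, Stay/Hi/k/C, Stay/Hi/h/L, Stay/Hi/h/C, Stay/Mid/f/L, Stay/Mid/f/C, Stay/Mid/k/L, Stay/Mid/k/C, Stay/Mid/h/L, Stay/Mid/h/C} → row (1,3) (1,3) (1,3) (1,3) (1,3) (1,3)
That's 10 distinct rows out of 24 strategies.

10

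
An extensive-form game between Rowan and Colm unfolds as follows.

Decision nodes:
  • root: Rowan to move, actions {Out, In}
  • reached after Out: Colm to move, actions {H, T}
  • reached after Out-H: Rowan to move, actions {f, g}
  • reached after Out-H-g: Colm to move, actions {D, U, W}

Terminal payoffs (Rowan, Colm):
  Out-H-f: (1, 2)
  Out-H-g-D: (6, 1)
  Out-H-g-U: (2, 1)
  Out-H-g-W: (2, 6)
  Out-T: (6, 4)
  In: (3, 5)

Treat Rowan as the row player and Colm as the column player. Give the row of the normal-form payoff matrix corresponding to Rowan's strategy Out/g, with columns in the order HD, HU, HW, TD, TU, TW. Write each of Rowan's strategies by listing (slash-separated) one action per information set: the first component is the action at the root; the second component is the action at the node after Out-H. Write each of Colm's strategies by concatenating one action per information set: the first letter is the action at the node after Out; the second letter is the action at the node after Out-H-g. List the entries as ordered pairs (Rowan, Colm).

(6,1) (2,1) (2,6) (6,4) (6,4) (6,4)

vs HD: Rowan plays Out → Colm plays H at [Out] → Rowan plays g at [Out-H] → Colm plays D at [Out-H-g] → (6, 1)
vs HU: Rowan plays Out → Colm plays H at [Out] → Rowan plays g at [Out-H] → Colm plays U at [Out-H-g] → (2, 1)
vs HW: Rowan plays Out → Colm plays H at [Out] → Rowan plays g at [Out-H] → Colm plays W at [Out-H-g] → (2, 6)
vs TD: Rowan plays Out → Colm plays T at [Out] → (6, 4)
vs TU: Rowan plays Out → Colm plays T at [Out] → (6, 4)
vs TW: Rowan plays Out → Colm plays T at [Out] → (6, 4)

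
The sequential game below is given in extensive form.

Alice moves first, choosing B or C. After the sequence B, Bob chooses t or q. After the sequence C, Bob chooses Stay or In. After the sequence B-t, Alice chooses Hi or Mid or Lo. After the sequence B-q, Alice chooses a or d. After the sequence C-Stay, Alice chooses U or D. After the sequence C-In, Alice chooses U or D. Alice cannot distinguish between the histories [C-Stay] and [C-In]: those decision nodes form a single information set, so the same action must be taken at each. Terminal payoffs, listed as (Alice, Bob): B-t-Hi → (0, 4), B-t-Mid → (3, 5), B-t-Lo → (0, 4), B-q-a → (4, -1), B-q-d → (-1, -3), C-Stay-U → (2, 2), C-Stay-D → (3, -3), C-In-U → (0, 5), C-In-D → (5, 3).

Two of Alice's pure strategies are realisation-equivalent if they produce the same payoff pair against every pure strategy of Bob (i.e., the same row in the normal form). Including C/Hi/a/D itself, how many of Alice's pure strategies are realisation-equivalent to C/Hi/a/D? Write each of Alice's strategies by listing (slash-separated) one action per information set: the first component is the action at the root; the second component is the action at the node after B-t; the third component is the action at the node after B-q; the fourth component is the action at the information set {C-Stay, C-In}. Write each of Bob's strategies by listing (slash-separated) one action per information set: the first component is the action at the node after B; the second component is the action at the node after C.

Row for C/Hi/a/D (columns t/Stay, t/In, q/Stay, q/In): (3,-3) (5,3) (3,-3) (5,3).
Under C/Hi/a/D, Alice's choice at the node after B-t and at the node after B-q can never be reached regardless of what Bob does, so varying those choices leaves every outcome unchanged.
Holding the reachable choices fixed and varying the unreachable ones freely already gives 3 × 2 = 6 equivalent strategies.
No other strategy reproduces this row, so those 6 are the full class: C/Hi/a/D, C/Hi/d/D, C/Mid/a/D, C/Mid/d/D, C/Lo/a/D, C/Lo/d/D.

6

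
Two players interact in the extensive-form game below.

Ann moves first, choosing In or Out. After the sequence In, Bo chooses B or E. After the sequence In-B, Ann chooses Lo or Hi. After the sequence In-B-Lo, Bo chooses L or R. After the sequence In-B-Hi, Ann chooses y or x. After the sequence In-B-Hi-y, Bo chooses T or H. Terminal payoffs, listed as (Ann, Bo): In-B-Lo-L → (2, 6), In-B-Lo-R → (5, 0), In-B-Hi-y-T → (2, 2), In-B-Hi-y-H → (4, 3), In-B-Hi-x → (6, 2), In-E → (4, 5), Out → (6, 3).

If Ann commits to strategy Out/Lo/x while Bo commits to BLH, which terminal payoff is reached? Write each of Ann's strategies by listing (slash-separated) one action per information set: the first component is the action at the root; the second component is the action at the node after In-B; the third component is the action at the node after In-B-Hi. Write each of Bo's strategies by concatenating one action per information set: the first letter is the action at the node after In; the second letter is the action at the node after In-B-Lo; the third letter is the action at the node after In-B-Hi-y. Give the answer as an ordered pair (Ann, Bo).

Trace the play path from the root:
  Ann plays Out
→ terminal payoff (6, 3).
(Ann's choice at the node after In-B is never reached on this path, so it doesn't affect the outcome.)

(6, 3)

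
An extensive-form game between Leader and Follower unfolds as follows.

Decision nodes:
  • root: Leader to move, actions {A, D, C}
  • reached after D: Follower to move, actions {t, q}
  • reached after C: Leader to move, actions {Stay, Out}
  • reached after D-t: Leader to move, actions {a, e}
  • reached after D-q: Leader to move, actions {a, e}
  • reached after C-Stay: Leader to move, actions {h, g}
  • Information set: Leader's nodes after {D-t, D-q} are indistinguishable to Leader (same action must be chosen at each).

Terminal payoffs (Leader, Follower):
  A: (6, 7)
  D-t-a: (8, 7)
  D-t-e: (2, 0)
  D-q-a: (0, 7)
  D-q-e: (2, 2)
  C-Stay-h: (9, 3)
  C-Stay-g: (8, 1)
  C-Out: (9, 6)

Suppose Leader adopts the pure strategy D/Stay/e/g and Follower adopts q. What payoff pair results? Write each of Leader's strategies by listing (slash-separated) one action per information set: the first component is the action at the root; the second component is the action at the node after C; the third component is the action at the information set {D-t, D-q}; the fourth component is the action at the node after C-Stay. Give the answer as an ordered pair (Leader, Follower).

Trace the play path from the root:
  Leader plays D
  Follower plays q at [D]
  Leader plays e at [D-q]
→ terminal payoff (2, 2).
(Leader's choice at the node after C is never reached on this path, so it doesn't affect the outcome.)

(2, 2)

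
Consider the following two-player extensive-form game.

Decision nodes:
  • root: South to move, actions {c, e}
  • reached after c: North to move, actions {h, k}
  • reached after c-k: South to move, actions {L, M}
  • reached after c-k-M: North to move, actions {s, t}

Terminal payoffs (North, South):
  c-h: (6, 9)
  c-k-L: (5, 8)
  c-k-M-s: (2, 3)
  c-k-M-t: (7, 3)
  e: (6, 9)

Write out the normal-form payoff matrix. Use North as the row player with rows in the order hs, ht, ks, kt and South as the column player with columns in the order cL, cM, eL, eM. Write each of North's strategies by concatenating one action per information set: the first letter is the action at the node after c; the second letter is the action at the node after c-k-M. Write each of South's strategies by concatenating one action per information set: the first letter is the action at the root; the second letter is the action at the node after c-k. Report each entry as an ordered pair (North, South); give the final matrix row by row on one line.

hs: (6,9) (6,9) (6,9) (6,9) | ht: (6,9) (6,9) (6,9) (6,9) | ks: (5,8) (2,3) (6,9) (6,9) | kt: (5,8) (7,3) (6,9) (6,9)

           cL       cM       eL       eM
  hs    (6,9)    (6,9)    (6,9)    (6,9)
  ht    (6,9)    (6,9)    (6,9)    (6,9)
  ks    (5,8)    (2,3)    (6,9)    (6,9)
  kt    (5,8)    (7,3)    (6,9)    (6,9)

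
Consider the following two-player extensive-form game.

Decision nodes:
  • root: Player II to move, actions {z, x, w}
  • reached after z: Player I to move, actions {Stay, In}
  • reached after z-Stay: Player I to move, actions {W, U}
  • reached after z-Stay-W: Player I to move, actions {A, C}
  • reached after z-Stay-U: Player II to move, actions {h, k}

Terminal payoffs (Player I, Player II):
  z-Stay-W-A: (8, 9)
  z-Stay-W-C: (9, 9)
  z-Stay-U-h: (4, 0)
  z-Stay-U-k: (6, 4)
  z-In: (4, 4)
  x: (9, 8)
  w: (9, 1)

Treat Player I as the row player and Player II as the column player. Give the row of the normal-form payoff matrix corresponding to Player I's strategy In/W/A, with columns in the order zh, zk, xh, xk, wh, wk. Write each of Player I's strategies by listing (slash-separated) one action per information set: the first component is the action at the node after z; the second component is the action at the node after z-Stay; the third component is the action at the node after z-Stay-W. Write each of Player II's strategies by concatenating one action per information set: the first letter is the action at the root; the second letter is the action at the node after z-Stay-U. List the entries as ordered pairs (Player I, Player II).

vs zh: Player II plays z → Player I plays In at [z] → (4, 4)
vs zk: Player II plays z → Player I plays In at [z] → (4, 4)
vs xh: Player II plays x → (9, 8)
vs xk: Player II plays x → (9, 8)
vs wh: Player II plays w → (9, 1)
vs wk: Player II plays w → (9, 1)

(4,4) (4,4) (9,8) (9,8) (9,1) (9,1)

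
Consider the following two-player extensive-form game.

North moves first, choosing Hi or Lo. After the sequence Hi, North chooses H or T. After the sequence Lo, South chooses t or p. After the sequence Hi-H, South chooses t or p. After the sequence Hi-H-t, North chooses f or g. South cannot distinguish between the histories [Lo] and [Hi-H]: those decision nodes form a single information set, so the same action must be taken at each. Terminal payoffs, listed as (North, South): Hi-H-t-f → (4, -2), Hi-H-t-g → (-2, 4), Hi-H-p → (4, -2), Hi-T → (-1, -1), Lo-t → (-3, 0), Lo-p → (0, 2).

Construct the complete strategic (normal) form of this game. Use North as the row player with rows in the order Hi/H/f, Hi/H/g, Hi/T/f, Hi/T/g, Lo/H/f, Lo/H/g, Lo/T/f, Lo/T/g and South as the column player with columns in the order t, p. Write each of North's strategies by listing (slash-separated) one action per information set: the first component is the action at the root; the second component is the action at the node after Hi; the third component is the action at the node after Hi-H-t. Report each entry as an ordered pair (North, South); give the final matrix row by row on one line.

Hi/H/f: (4,-2) (4,-2) | Hi/H/g: (-2,4) (4,-2) | Hi/T/f: (-1,-1) (-1,-1) | Hi/T/g: (-1,-1) (-1,-1) | Lo/H/f: (-3,0) (0,2) | Lo/H/g: (-3,0) (0,2) | Lo/T/f: (-3,0) (0,2) | Lo/T/g: (-3,0) (0,2)

Row Hi/H/f: t→(4,-2), p→(4,-2)
Row Hi/H/g: t→(-2,4), p→(4,-2)
Row Hi/T/f: t→(-1,-1), p→(-1,-1)
Row Hi/T/g: t→(-1,-1), p→(-1,-1)
Row Lo/H/f: t→(-3,0), p→(0,2)
Row Lo/H/g: t→(-3,0), p→(0,2)
Row Lo/T/f: t→(-3,0), p→(0,2)
Row Lo/T/g: t→(-3,0), p→(0,2)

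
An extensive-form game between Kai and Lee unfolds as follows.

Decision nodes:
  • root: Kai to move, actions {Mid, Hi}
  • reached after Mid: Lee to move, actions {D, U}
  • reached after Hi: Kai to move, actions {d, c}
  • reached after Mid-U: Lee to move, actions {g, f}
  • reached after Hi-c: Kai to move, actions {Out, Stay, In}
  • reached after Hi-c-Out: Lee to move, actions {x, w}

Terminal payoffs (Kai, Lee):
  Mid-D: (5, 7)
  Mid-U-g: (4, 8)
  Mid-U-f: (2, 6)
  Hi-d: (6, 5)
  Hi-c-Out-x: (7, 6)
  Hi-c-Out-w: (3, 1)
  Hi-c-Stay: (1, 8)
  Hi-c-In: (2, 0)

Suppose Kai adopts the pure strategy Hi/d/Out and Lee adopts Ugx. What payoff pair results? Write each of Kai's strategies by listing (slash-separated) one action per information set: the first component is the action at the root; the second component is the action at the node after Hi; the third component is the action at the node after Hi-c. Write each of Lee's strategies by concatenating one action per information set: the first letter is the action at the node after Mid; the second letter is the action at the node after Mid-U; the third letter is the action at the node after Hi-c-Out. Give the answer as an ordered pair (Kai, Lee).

Trace the play path from the root:
  Kai plays Hi
  Kai plays d at [Hi]
→ terminal payoff (6, 5).
(Kai's choice at the node after Hi-c is never reached on this path, so it doesn't affect the outcome.)

(6, 5)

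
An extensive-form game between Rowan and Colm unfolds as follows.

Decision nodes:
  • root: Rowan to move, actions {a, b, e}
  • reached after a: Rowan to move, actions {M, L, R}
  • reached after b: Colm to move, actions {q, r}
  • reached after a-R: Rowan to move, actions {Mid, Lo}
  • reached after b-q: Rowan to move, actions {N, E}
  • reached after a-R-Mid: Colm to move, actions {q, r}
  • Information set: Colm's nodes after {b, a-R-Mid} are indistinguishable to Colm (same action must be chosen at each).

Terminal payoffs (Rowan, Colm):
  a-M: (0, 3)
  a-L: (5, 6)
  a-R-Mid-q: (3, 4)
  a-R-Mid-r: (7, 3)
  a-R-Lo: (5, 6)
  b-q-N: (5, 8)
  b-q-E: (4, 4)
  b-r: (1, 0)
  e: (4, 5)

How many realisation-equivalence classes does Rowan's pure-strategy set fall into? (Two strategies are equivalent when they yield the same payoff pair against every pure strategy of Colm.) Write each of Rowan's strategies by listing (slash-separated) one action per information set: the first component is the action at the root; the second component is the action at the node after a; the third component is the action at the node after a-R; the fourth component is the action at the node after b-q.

Rowan has 36 pure strategies: a/M/Mid/N, a/M/Mid/E, a/M/Lo/N, a/M/Lo/E, a/L/Mid/N, a/L/Mid/E, a/L/Lo/N, a/L/Lo/E, a/R/Mid/N, a/R/Mid/E, a/R/Lo/N, a/R/Lo/E, b/M/Mid/N, b/M/Mid/E, b/M/Lo/N, b/M/Lo/E, b/L/Mid/N, b/L/Mid/E, b/L/Lo/N, b/L/Lo/E, b/R/Mid/N, b/R/Mid/E, b/R/Lo/N, b/R/Lo/E, e/M/Mid/N, e/M/Mid/E, e/M/Lo/N, e/M/Lo/E, e/L/Mid/N, e/L/Mid/E, e/L/Lo/N, e/L/Lo/E, e/R/Mid/N, e/R/Mid/E, e/R/Lo/N, e/R/Lo/E. Columns: q, r.
{a/M/Mid/N, a/M/Mid/E, a/M/Lo/N, a/M/Lo/E} → row (0,3) (0,3)
{a/L/Mid/N, a/L/Mid/E, a/L/Lo/N, a/L/Lo/E, a/R/Lo/N, a/R/Lo/E} → row (5,6) (5,6)
{a/R/Mid/N, a/R/Mid/E} → row (3,4) (7,3)
{b/M/Mid/N, b/M/Lo/N, b/L/Mid/N, b/L/Lo/N, b/R/Mid/N, b/R/Lo/N} → row (5,8) (1,0)
{b/M/Mid/E, b/M/Lo/E, b/L/Mid/E, b/L/Lo/E, b/R/Mid/E, b/R/Lo/E} → row (4,4) (1,0)
{e/M/Mid/N, e/M/Mid/E, e/M/Lo/N, e/M/Lo/E, e/L/Mid/N, e/L/Mid/E, e/L/Lo/N, e/L/Lo/E, e/R/Mid/N, e/R/Mid/E, e/R/Lo/N, e/R/Lo/E} → row (4,5) (4,5)
That's 6 distinct rows out of 36 strategies.

6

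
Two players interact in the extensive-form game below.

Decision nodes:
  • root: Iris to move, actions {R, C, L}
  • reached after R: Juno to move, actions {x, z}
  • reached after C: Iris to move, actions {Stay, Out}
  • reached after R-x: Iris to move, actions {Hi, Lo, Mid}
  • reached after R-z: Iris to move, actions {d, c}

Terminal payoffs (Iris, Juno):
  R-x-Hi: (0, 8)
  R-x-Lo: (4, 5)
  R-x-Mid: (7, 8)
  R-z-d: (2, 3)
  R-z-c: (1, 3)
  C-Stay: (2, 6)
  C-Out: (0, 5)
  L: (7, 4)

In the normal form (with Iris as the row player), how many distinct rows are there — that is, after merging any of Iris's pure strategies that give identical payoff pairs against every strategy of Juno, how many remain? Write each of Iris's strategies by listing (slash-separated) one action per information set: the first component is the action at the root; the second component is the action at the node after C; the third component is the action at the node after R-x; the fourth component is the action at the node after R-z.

Iris has 36 pure strategies: R/Stay/Hi/d, R/Stay/Hi/c, R/Stay/Lo/d, R/Stay/Lo/c, R/Stay/Mid/d, R/Stay/Mid/c, R/Out/Hi/d, R/Out/Hi/c, R/Out/Lo/d, R/Out/Lo/c, R/Out/Mid/d, R/Out/Mid/c, C/Stay/Hi/d, C/Stay/Hi/c, C/Stay/Lo/d, C/Stay/Lo/c, C/Stay/Mid/d, C/Stay/Mid/c, C/Out/Hi/d, C/Out/Hi/c, C/Out/Lo/d, C/Out/Lo/c, C/Out/Mid/d, C/Out/Mid/c, L/Stay/Hi/d, L/Stay/Hi/c, L/Stay/Lo/d, L/Stay/Lo/c, L/Stay/Mid/d, L/Stay/Mid/c, L/Out/Hi/d, L/Out/Hi/c, L/Out/Lo/d, L/Out/Lo/c, L/Out/Mid/d, L/Out/Mid/c. Columns: x, z.
{R/Stay/Hi/d, R/Out/Hi/d} → row (0,8) (2,3)
{R/Stay/Hi/c, R/Out/Hi/c} → row (0,8) (1,3)
{R/Stay/Lo/d, R/Out/Lo/d} → row (4,5) (2,3)
{R/Stay/Lo/c, R/Out/Lo/c} → row (4,5) (1,3)
{R/Stay/Mid/d, R/Out/Mid/d} → row (7,8) (2,3)
{R/Stay/Mid/c, R/Out/Mid/c} → row (7,8) (1,3)
{C/Stay/Hi/d, C/Stay/Hi/c, C/Stay/Lo/d, C/Stay/Lo/c, C/Stay/Mid/d, C/Stay/Mid/c} → row (2,6) (2,6)
{C/Out/Hi/d, C/Out/Hi/c, C/Out/Lo/d, C/Out/Lo/c, C/Out/Mid/d, C/Out/Mid/c} → row (0,5) (0,5)
{L/Stay/Hi/d, L/Stay/Hi/c, L/Stay/Lo/d, L/Stay/Lo/c, L/Stay/Mid/d, L/Stay/Mid/c, L/Out/Hi/d, L/Out/Hi/c, L/Out/Lo/d, L/Out/Lo/c, L/Out/Mid/d, L/Out/Mid/c} → row (7,4) (7,4)
That's 9 distinct rows out of 36 strategies.

9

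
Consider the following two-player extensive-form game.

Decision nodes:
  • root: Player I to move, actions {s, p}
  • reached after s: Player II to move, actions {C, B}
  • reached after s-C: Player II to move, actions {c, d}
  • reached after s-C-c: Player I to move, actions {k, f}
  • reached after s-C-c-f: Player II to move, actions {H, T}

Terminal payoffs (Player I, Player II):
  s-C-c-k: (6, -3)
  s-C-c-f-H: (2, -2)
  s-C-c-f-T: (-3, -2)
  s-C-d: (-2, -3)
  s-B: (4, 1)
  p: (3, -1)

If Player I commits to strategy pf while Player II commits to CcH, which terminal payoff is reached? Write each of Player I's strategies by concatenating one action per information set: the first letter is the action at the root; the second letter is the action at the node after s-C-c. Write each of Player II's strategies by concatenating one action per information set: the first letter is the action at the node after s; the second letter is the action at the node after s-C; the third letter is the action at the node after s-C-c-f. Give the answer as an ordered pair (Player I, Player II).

(3, -1)

Trace the play path from the root:
  Player I plays p
→ terminal payoff (3, -1).
(Player I's choice at the node after s-C-c is never reached on this path, so it doesn't affect the outcome.)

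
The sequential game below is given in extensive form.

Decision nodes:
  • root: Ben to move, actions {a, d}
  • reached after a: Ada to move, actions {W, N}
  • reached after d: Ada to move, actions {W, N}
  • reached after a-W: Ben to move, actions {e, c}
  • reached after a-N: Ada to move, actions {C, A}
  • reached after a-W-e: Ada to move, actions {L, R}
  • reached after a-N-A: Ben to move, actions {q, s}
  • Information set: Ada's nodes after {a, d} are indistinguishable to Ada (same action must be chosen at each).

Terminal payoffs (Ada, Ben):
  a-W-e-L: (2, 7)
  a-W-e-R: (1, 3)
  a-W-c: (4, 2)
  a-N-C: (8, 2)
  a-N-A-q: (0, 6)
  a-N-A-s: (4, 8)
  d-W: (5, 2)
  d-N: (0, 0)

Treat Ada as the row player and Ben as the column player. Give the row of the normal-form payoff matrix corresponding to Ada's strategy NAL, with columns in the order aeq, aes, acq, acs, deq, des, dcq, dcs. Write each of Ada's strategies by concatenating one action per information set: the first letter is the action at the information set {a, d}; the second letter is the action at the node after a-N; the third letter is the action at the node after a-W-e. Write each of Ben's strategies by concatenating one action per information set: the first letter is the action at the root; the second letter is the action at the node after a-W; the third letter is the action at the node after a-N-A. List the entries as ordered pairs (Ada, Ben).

(0,6) (4,8) (0,6) (4,8) (0,0) (0,0) (0,0) (0,0)

vs aeq: Ben plays a → Ada plays N at [a] → Ada plays A at [a-N] → Ben plays q at [a-N-A] → (0, 6)
vs aes: Ben plays a → Ada plays N at [a] → Ada plays A at [a-N] → Ben plays s at [a-N-A] → (4, 8)
vs acq: Ben plays a → Ada plays N at [a] → Ada plays A at [a-N] → Ben plays q at [a-N-A] → (0, 6)
vs acs: Ben plays a → Ada plays N at [a] → Ada plays A at [a-N] → Ben plays s at [a-N-A] → (4, 8)
vs deq: Ben plays d → Ada plays N at [d] → (0, 0)
vs des: Ben plays d → Ada plays N at [d] → (0, 0)
vs dcq: Ben plays d → Ada plays N at [d] → (0, 0)
vs dcs: Ben plays d → Ada plays N at [d] → (0, 0)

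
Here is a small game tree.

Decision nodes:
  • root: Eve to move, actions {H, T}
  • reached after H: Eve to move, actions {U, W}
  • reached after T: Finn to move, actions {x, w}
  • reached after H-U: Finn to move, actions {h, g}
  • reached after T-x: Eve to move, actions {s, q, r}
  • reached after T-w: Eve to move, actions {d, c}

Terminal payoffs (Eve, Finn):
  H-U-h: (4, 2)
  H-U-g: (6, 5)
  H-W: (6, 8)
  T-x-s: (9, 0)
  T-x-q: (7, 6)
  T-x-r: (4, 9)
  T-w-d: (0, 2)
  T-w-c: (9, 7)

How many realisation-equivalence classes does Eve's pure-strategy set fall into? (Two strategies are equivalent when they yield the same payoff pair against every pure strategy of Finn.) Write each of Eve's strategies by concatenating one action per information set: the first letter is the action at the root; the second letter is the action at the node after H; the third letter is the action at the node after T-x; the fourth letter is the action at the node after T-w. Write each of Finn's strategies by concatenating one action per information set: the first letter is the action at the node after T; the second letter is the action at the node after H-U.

Eve has 24 pure strategies: HUsd, HUsc, HUqd, HUqc, HUrd, HUrc, HWsd, HWsc, HWqd, HWqc, HWrd, HWrc, TUsd, TUsc, TUqd, TUqc, TUrd, TUrc, TWsd, TWsc, TWqd, TWqc, TWrd, TWrc. Columns: xh, xg, wh, wg.
{HUsd, HUsc, HUqd, HUqc, HUrd, HUrc} → row (4,2) (6,5) (4,2) (6,5)
{HWsd, HWsc, HWqd, HWqc, HWrd, HWrc} → row (6,8) (6,8) (6,8) (6,8)
{TUsd, TWsd} → row (9,0) (9,0) (0,2) (0,2)
{TUsc, TWsc} → row (9,0) (9,0) (9,7) (9,7)
{TUqd, TWqd} → row (7,6) (7,6) (0,2) (0,2)
{TUqc, TWqc} → row (7,6) (7,6) (9,7) (9,7)
{TUrd, TWrd} → row (4,9) (4,9) (0,2) (0,2)
{TUrc, TWrc} → row (4,9) (4,9) (9,7) (9,7)
That's 8 distinct rows out of 24 strategies.

8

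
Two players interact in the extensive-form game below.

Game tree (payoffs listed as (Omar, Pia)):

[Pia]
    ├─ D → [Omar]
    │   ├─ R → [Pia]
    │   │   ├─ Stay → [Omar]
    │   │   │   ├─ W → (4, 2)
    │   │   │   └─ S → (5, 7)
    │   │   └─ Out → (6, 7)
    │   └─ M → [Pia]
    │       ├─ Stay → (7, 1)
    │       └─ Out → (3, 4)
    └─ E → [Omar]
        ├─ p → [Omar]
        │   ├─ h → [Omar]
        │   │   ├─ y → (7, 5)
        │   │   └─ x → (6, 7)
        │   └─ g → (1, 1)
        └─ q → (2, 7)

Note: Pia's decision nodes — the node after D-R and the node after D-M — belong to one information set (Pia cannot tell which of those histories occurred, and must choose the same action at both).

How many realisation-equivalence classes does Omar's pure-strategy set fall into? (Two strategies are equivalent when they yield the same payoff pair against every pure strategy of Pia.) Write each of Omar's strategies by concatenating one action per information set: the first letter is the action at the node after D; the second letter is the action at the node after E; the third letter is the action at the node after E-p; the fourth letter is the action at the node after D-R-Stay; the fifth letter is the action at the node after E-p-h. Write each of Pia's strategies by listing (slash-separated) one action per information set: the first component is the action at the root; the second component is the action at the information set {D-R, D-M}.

Omar has 32 pure strategies: RphWy, RphWx, RphSy, RphSx, RpgWy, RpgWx, RpgSy, RpgSx, RqhWy, RqhWx, RqhSy, RqhSx, RqgWy, RqgWx, RqgSy, RqgSx, MphWy, MphWx, MphSy, MphSx, MpgWy, MpgWx, MpgSy, MpgSx, MqhWy, MqhWx, MqhSy, MqhSx, MqgWy, MqgWx, MqgSy, MqgSx. Columns: D/Stay, D/Out, E/Stay, E/Out.
{RphWy} → row (4,2) (6,7) (7,5) (7,5)
{RphWx} → row (4,2) (6,7) (6,7) (6,7)
{RphSy} → row (5,7) (6,7) (7,5) (7,5)
{RphSx} → row (5,7) (6,7) (6,7) (6,7)
{RpgWy, RpgWx} → row (4,2) (6,7) (1,1) (1,1)
{RpgSy, RpgSx} → row (5,7) (6,7) (1,1) (1,1)
{RqhWy, RqhWx, RqgWy, RqgWx} → row (4,2) (6,7) (2,7) (2,7)
{RqhSy, RqhSx, RqgSy, RqgSx} → row (5,7) (6,7) (2,7) (2,7)
{MphWy, MphSy} → row (7,1) (3,4) (7,5) (7,5)
{MphWx, MphSx} → row (7,1) (3,4) (6,7) (6,7)
{MpgWy, MpgWx, MpgSy, MpgSx} → row (7,1) (3,4) (1,1) (1,1)
{MqhWy, MqhWx, MqhSy, MqhSx, MqgWy, MqgWx, MqgSy, MqgSx} → row (7,1) (3,4) (2,7) (2,7)
That's 12 distinct rows out of 32 strategies.

12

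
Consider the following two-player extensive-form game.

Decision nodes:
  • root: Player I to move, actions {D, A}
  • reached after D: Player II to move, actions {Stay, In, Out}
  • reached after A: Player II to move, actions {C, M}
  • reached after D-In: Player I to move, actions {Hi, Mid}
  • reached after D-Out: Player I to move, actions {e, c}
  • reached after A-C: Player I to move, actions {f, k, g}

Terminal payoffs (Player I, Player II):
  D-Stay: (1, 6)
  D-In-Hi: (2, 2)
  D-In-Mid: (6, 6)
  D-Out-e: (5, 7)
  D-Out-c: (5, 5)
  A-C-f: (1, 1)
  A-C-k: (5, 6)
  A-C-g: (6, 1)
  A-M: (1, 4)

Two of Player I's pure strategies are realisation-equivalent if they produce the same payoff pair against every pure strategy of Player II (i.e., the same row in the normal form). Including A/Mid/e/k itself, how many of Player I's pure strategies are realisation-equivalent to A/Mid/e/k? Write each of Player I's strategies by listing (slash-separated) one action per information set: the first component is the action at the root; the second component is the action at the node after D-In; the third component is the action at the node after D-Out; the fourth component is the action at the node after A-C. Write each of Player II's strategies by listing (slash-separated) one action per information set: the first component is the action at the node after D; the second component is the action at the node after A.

Row for A/Mid/e/k (columns Stay/C, Stay/M, In/C, In/M, Out/C, Out/M): (5,6) (1,4) (5,6) (1,4) (5,6) (1,4).
Under A/Mid/e/k, Player I's choice at the node after D-In and at the node after D-Out can never be reached regardless of what Player II does, so varying those choices leaves every outcome unchanged.
Holding the reachable choices fixed and varying the unreachable ones freely already gives 2 × 2 = 4 equivalent strategies.
No other strategy reproduces this row, so those 4 are the full class: A/Hi/e/k, A/Hi/c/k, A/Mid/e/k, A/Mid/c/k.

4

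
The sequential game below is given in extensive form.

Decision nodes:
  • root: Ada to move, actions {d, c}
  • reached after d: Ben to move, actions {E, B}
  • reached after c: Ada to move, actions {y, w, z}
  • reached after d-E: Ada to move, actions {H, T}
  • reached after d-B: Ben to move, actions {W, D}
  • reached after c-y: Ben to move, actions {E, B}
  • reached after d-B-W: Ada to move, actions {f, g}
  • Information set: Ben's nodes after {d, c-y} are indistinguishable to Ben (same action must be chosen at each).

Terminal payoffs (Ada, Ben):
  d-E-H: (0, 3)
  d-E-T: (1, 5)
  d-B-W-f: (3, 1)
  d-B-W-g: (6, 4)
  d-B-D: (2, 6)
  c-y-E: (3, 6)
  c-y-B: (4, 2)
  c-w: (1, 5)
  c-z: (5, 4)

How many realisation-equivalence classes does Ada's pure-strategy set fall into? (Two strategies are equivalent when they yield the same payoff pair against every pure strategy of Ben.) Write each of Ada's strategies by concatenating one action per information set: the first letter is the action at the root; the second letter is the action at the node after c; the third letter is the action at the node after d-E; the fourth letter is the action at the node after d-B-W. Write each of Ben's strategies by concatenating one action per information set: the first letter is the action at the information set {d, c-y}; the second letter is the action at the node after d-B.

Ada has 24 pure strategies: dyHf, dyHg, dyTf, dyTg, dwHf, dwHg, dwTf, dwTg, dzHf, dzHg, dzTf, dzTg, cyHf, cyHg, cyTf, cyTg, cwHf, cwHg, cwTf, cwTg, czHf, czHg, czTf, czTg. Columns: EW, ED, BW, BD.
{dyHf, dwHf, dzHf} → row (0,3) (0,3) (3,1) (2,6)
{dyHg, dwHg, dzHg} → row (0,3) (0,3) (6,4) (2,6)
{dyTf, dwTf, dzTf} → row (1,5) (1,5) (3,1) (2,6)
{dyTg, dwTg, dzTg} → row (1,5) (1,5) (6,4) (2,6)
{cyHf, cyHg, cyTf, cyTg} → row (3,6) (3,6) (4,2) (4,2)
{cwHf, cwHg, cwTf, cwTg} → row (1,5) (1,5) (1,5) (1,5)
{czHf, czHg, czTf, czTg} → row (5,4) (5,4) (5,4) (5,4)
That's 7 distinct rows out of 24 strategies.

7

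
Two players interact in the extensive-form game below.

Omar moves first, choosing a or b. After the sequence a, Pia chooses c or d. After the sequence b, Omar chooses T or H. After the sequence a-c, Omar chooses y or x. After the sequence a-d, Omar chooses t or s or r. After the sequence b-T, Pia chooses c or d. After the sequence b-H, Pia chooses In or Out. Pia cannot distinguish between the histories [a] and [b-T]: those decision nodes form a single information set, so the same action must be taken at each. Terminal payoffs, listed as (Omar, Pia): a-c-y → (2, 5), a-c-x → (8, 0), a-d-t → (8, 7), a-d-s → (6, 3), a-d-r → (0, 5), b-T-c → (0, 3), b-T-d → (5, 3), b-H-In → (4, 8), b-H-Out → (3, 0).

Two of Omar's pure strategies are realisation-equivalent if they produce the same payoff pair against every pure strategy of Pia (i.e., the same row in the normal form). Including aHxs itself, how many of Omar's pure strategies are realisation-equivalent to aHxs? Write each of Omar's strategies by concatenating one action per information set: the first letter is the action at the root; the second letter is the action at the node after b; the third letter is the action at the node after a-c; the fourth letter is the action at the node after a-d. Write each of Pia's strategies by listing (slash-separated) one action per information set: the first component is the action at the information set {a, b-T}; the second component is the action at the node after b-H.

Row for aHxs (columns c/In, c/Out, d/In, d/Out): (8,0) (8,0) (6,3) (6,3).
Under aHxs, Omar's choice at the node after b can never be reached regardless of what Pia does, so varying those choices leaves every outcome unchanged.
Holding the reachable choices fixed and varying the unreachable one freely already gives 2 equivalent strategies.
No other strategy reproduces this row, so those 2 are the full class: aTxs, aHxs.

2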